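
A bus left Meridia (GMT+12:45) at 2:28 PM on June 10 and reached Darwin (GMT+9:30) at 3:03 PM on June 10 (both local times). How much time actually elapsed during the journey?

Darwin is 3:15 behind Meridia.
Clock-face elapsed time (ignoring zones) is 35 minutes.
Actual elapsed = 35 minutes + 3:15 = 3 hours 50 minutes.

3 hours 50 minutes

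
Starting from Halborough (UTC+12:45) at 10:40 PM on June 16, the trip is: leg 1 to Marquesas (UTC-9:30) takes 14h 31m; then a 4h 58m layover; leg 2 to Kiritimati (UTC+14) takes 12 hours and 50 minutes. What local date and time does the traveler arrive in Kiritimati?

Convert departure to UTC: 10:40 PM − 12:45 = 9:55 AM UTC on Jun 16.
Add 14 hours 31 minutes leg 1 → 12:26 AM UTC (Jun 17).
Add 4 hours 58 minutes layover in Marquesas → 5:24 AM UTC.
Add 12 hours and 50 minutes leg 2 → 6:14 PM UTC.
Kiritimati is UTC+14:00, so local arrival = 6:14 PM + 14:00 = 8:14 AM on Jun 18.

8:14 AM on June 18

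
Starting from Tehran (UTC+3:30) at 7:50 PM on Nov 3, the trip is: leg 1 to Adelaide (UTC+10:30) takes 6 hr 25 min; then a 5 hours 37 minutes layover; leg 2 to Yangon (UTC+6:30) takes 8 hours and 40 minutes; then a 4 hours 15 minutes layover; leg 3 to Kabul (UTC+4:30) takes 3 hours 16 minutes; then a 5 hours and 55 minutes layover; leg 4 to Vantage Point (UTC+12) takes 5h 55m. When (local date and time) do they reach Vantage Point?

8:23 PM on Nov 5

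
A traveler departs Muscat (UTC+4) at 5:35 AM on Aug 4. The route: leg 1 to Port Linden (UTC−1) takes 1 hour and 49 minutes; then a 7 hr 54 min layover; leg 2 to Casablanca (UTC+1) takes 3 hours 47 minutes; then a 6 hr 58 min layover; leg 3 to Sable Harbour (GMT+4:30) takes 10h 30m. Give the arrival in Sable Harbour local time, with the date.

1:03 PM on August 5

Convert departure to UTC: 5:35 AM − 4:00 = 1:35 AM UTC on Aug 4.
Add 1 hour and 49 minutes leg 1 → 3:24 AM UTC.
Add 7 hours 54 minutes layover in Port Linden → 11:18 AM UTC.
Add 3 hours and 47 minutes leg 2 → 3:05 PM UTC.
Add 6 hours and 58 minutes layover in Casablanca → 10:03 PM UTC.
Add 10 hours 30 minutes leg 3 → 8:33 AM UTC (Aug 5).
Sable Harbour is UTC+4:30, so local arrival = 8:33 AM + 4:30 = 1:03 PM on Aug 5.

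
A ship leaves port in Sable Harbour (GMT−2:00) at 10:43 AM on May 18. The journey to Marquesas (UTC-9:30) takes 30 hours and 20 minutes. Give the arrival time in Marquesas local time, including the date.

9:33 AM on May 19

Marquesas is 7:30 behind Sable Harbour.
After 30 hours 20 minutes it is 5:03 PM (May 19) in Sable Harbour.
Shift by the zone difference: 5:03 PM − 7:30 = 9:33 AM on May 19 in Marquesas.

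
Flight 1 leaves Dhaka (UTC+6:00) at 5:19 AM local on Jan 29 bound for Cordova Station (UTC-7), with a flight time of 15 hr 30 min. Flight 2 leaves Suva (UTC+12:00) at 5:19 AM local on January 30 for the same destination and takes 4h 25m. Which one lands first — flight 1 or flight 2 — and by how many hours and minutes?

the first, by 6 hours 55 minutes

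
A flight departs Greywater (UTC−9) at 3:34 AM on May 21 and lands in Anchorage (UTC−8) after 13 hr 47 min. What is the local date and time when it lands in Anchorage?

6:21 PM on May 21

Anchorage is 1:00 ahead of Greywater.
After 13 hours 47 minutes it is 5:21 PM in Greywater.
Shift by the zone difference: 5:21 PM + 1:00 = 6:21 PM on May 21 in Anchorage.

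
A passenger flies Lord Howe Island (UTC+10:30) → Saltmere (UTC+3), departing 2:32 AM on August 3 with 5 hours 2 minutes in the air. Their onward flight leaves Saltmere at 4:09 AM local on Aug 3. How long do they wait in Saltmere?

4 hours 5 minutes

Convert departure to UTC: 2:32 AM − 10:30 = 4:02 PM UTC on Aug 2.
Add 5 hours 2 minutes flight time → 9:04 PM UTC.
Saltmere is UTC+3:00, so local arrival = 9:04 PM + 3:00 = 12:04 AM on Aug 3.
Layover = 4:09 AM − 12:04 AM = 4 hours 5 minutes.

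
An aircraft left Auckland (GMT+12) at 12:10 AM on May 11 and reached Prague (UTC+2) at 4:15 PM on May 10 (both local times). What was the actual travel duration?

Departure in UTC: 12:10 AM − 12:00 = 12:10 PM on May 10.
Arrival in UTC: 4:15 PM − 2:00 = 2:15 PM on May 10.
Elapsed = 2:15 PM − 12:10 PM = 2 hours 5 minutes.

2 hours 5 minutes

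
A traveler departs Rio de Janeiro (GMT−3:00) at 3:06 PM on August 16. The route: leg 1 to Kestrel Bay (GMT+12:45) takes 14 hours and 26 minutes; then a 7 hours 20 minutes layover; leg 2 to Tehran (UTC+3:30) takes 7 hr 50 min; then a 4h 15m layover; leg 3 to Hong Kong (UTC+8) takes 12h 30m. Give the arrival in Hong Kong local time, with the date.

12:27 AM on Aug 19

Convert departure to UTC: 3:06 PM + 3:00 = 6:06 PM UTC on Aug 16.
Add 14 hours 26 minutes leg 1 → 8:32 AM UTC (Aug 17).
Add 7 hours and 20 minutes layover in Kestrel Bay → 3:52 PM UTC.
Add 7 hours 50 minutes leg 2 → 11:42 PM UTC.
Add 4 hours 15 minutes layover in Tehran → 3:57 AM UTC (Aug 18).
Add 12 hours and 30 minutes leg 3 → 4:27 PM UTC.
Hong Kong is UTC+8:00, so local arrival = 4:27 PM + 8:00 = 12:27 AM on Aug 19.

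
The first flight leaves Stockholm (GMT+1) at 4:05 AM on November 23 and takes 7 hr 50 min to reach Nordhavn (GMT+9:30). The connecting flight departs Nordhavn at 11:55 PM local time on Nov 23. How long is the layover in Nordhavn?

3 hours 30 minutes

Convert departure to UTC: 4:05 AM − 1:00 = 3:05 AM UTC on Nov 23.
Add 7 hours and 50 minutes flight time → 10:55 AM UTC.
Nordhavn is UTC+9:30, so local arrival = 10:55 AM + 9:30 = 8:25 PM on Nov 23.
Layover = 11:55 PM − 8:25 PM = 3 hours 30 minutes.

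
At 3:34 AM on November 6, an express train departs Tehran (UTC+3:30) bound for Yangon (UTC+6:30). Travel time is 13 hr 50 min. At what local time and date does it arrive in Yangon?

Convert departure to UTC: 3:34 AM − 3:30 = 12:04 AM UTC on Nov 6.
Add 13 hours 50 minutes travel time → 1:54 PM UTC.
Yangon is UTC+6:30, so local arrival = 1:54 PM + 6:30 = 8:24 PM on Nov 6.

8:24 PM on November 6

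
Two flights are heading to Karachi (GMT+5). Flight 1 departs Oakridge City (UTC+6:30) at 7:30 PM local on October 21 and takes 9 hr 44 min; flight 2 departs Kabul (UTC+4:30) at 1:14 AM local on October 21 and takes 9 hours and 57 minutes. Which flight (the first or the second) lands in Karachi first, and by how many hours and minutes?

Flight 1 in UTC: 7:30 PM − 6:30 = 1:00 PM on Oct 21.
+9 hours and 44 minutes → arrive 10:44 PM UTC on Oct 21.
Flight 2 in UTC: 1:14 AM − 4:30 = 8:44 PM on Oct 20.
+9 hours 57 minutes → arrive 6:41 AM UTC on Oct 21.
Flight 2 lands earlier by 16 hours 3 minutes.

the second, by 16 hours 3 minutes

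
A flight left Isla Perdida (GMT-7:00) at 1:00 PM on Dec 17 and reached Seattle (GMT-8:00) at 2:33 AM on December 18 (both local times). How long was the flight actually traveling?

Departure in UTC: 1:00 PM + 7:00 = 8:00 PM on Dec 17.
Arrival in UTC: 2:33 AM + 8:00 = 10:33 AM on Dec 18.
Elapsed = 10:33 AM − 8:00 PM (+1 day) = 14 hours 33 minutes.

14 hours 33 minutes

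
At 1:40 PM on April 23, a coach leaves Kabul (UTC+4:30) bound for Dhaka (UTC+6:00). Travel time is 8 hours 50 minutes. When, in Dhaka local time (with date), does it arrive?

Convert departure to UTC: 1:40 PM − 4:30 = 9:10 AM UTC on Apr 23.
Add 8 hours and 50 minutes travel time → 6:00 PM UTC.
Dhaka is UTC+6:00, so local arrival = 6:00 PM + 6:00 = 12:00 AM on Apr 24.

12:00 AM on Apr 24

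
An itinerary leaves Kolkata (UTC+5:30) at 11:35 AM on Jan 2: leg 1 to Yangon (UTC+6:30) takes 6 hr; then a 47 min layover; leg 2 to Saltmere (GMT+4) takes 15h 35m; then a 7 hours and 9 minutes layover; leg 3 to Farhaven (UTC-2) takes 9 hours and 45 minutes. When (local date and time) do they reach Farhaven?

7:21 PM on January 3

Convert departure to UTC: 11:35 AM − 5:30 = 6:05 AM UTC on Jan 2.
Add 6 hours leg 1 → 12:05 PM UTC.
Add 47 minutes layover in Yangon → 12:52 PM UTC.
Add 15 hours and 35 minutes leg 2 → 4:27 AM UTC (Jan 3).
Add 7 hours and 9 minutes layover in Saltmere → 11:36 AM UTC.
Add 9 hours 45 minutes leg 3 → 9:21 PM UTC.
Farhaven is UTC−2:00, so local arrival = 9:21 PM − 2:00 = 7:21 PM on Jan 3.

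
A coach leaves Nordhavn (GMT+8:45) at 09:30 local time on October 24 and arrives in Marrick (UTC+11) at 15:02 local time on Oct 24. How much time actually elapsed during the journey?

3 hours 17 minutes

Departure in UTC: 09:30 − 8:45 = 00:45 on Oct 24.
Arrival in UTC: 15:02 − 11:00 = 04:02 on Oct 24.
Elapsed = 04:02 − 00:45 = 3 hours 17 minutes.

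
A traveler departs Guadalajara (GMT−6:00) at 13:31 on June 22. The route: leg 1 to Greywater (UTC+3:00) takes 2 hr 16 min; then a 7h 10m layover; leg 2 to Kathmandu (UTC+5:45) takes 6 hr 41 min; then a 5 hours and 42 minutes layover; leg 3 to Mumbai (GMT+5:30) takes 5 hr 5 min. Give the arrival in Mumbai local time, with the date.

03:55 on June 24

Convert departure to UTC: 13:31 + 6:00 = 19:31 UTC on Jun 22.
Add 2 hours and 16 minutes leg 1 → 21:47 UTC.
Add 7 hours 10 minutes layover in Greywater → 04:57 UTC (Jun 23).
Add 6 hours 41 minutes leg 2 → 11:38 UTC.
Add 5 hours and 42 minutes layover in Kathmandu → 17:20 UTC.
Add 5 hours 5 minutes leg 3 → 22:25 UTC.
Mumbai is UTC+5:30, so local arrival = 22:25 + 5:30 = 03:55 on Jun 24.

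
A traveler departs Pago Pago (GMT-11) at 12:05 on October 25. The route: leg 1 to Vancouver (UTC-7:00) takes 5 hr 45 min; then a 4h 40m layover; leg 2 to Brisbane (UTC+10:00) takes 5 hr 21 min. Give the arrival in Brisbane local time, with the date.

00:51 on Oct 27

Convert departure to UTC: 12:05 + 11:00 = 23:05 UTC on Oct 25.
Add 5 hours 45 minutes leg 1 → 04:50 UTC (Oct 26).
Add 4 hours and 40 minutes layover in Vancouver → 09:30 UTC.
Add 5 hours 21 minutes leg 2 → 14:51 UTC.
Brisbane is UTC+10:00, so local arrival = 14:51 + 10:00 = 00:51 on Oct 27.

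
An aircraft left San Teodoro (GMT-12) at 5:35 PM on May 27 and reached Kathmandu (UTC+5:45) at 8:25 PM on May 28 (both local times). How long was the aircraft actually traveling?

Departure in UTC: 5:35 PM + 12:00 = 5:35 AM on May 28.
Arrival in UTC: 8:25 PM − 5:45 = 2:40 PM on May 28.
Elapsed = 2:40 PM − 5:35 AM = 9 hours 5 minutes.

9 hours 5 minutes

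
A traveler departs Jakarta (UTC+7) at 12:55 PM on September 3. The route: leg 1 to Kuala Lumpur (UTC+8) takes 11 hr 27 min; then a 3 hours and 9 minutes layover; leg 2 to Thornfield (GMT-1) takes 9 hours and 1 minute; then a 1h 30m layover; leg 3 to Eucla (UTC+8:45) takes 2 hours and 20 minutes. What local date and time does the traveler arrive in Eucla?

6:07 PM on September 4

Convert departure to UTC: 12:55 PM − 7:00 = 5:55 AM UTC on Sep 3.
Add 11 hours and 27 minutes leg 1 → 5:22 PM UTC.
Add 3 hours 9 minutes layover in Kuala Lumpur → 8:31 PM UTC.
Add 9 hours and 1 minute leg 2 → 5:32 AM UTC (Sep 4).
Add 1 hour 30 minutes layover in Thornfield → 7:02 AM UTC.
Add 2 hours and 20 minutes leg 3 → 9:22 AM UTC.
Eucla is UTC+8:45, so local arrival = 9:22 AM + 8:45 = 6:07 PM on Sep 4.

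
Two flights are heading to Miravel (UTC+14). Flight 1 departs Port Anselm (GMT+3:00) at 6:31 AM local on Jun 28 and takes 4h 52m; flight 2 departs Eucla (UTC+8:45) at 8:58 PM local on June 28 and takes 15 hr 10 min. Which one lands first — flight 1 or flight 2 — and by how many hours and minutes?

Flight 1 in UTC: 6:31 AM − 3:00 = 3:31 AM on Jun 28.
+4 hours and 52 minutes → arrive 8:23 AM UTC on Jun 28.
Flight 2 in UTC: 8:58 PM − 8:45 = 12:13 PM on Jun 28.
+15 hours 10 minutes → arrive 3:23 AM UTC on Jun 29.
Flight 1 lands earlier by 19 hours.

the first, by 19 hours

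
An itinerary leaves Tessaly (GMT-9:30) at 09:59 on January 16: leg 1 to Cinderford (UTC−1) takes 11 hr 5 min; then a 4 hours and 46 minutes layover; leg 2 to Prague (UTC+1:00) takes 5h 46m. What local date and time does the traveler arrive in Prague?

Convert departure to UTC: 09:59 + 9:30 = 19:29 UTC on Jan 16.
Add 11 hours and 5 minutes leg 1 → 06:34 UTC (Jan 17).
Add 4 hours 46 minutes layover in Cinderford → 11:20 UTC.
Add 5 hours 46 minutes leg 2 → 17:06 UTC.
Prague is UTC+1:00, so local arrival = 17:06 + 1:00 = 18:06 on Jan 17.

18:06 on January 17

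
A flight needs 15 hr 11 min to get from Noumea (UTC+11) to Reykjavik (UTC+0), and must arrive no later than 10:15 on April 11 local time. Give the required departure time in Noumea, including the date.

Target arrival is already UTC: 10:15 on Apr 11.
Subtract 15 hours 11 minutes → departure 19:04 UTC on Apr 10.
Noumea is UTC+11:00: 19:04 + 11:00 = 06:04 on Apr 11.

06:04 on Apr 11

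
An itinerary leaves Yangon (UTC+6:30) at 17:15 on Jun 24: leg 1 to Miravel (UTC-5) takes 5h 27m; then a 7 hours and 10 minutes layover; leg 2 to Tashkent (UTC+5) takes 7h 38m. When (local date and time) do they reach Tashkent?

12:00 on June 25

Convert departure to UTC: 17:15 − 6:30 = 10:45 UTC on Jun 24.
Add 5 hours 27 minutes leg 1 → 16:12 UTC.
Add 7 hours and 10 minutes layover in Miravel → 23:22 UTC.
Add 7 hours 38 minutes leg 2 → 07:00 UTC (Jun 25).
Tashkent is UTC+5:00, so local arrival = 07:00 + 5:00 = 12:00 on Jun 25.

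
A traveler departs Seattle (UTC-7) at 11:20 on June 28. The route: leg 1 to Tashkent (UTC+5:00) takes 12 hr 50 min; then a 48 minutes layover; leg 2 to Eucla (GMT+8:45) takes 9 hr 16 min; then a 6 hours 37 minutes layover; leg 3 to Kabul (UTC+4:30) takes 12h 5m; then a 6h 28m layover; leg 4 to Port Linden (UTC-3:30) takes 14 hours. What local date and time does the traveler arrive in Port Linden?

04:54 on July 1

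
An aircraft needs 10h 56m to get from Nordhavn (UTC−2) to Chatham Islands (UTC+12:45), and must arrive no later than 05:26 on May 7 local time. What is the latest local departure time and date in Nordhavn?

Target arrival in UTC: 05:26 − 12:45 = 16:41 on May 6.
Subtract 10 hours and 56 minutes → departure 05:45 UTC on May 6.
Nordhavn is UTC−2:00: 05:45 − 2:00 = 03:45 on May 6.

03:45 on May 6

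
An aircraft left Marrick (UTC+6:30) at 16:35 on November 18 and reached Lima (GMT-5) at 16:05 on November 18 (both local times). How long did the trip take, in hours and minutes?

Departure in UTC: 16:35 − 6:30 = 10:05 on Nov 18.
Arrival in UTC: 16:05 + 5:00 = 21:05 on Nov 18.
Elapsed = 21:05 − 10:05 = 11 hours.

11 hours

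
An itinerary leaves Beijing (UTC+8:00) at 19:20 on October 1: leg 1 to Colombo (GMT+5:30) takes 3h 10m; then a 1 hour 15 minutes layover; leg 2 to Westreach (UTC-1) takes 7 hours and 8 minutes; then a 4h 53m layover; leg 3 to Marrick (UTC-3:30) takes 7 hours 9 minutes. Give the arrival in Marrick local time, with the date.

Convert departure to UTC: 19:20 − 8:00 = 11:20 UTC on Oct 1.
Add 3 hours 10 minutes leg 1 → 14:30 UTC.
Add 1 hour 15 minutes layover in Colombo → 15:45 UTC.
Add 7 hours and 8 minutes leg 2 → 22:53 UTC.
Add 4 hours 53 minutes layover in Westreach → 03:46 UTC (Oct 2).
Add 7 hours 9 minutes leg 3 → 10:55 UTC.
Marrick is UTC−3:30, so local arrival = 10:55 − 3:30 = 07:25 on Oct 2.

07:25 on Oct 2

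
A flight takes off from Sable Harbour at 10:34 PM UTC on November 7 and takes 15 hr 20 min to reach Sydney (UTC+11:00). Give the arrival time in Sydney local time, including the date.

Departure is given in UTC: 10:34 PM on Nov 7.
Add 15 hours 20 minutes → 1:54 PM UTC (Nov 8).
Sydney is UTC+11:00: 1:54 PM + 11:00 = 12:54 AM on Nov 9.

12:54 AM on November 9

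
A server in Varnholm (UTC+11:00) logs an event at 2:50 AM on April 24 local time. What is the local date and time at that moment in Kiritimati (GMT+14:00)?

5:50 AM on April 24

Kiritimati is 3:00 ahead of Varnholm.
Shift by the zone difference: 2:50 AM + 3:00 = 5:50 AM on Apr 24 in Kiritimati.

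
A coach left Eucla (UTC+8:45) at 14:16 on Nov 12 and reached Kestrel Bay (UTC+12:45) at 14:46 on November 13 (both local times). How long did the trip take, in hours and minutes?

Departure in UTC: 14:16 − 8:45 = 05:31 on Nov 12.
Arrival in UTC: 14:46 − 12:45 = 02:01 on Nov 13.
Elapsed = 02:01 − 05:31 (+1 day) = 20 hours 30 minutes.

20 hours 30 minutes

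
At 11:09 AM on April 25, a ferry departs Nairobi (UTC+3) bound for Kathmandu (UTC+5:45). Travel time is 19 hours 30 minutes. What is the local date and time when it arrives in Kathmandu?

Convert departure to UTC: 11:09 AM − 3:00 = 8:09 AM UTC on Apr 25.
Add 19 hours and 30 minutes travel time → 3:39 AM UTC (Apr 26).
Kathmandu is UTC+5:45, so local arrival = 3:39 AM + 5:45 = 9:24 AM on Apr 26.

9:24 AM on April 26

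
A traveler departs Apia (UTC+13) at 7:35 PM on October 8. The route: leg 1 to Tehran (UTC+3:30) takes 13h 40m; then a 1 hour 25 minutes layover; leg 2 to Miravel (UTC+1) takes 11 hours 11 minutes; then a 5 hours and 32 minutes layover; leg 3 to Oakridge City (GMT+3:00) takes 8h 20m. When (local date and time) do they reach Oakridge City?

Convert departure to UTC: 7:35 PM − 13:00 = 6:35 AM UTC on Oct 8.
Add 13 hours and 40 minutes leg 1 → 8:15 PM UTC.
Add 1 hour 25 minutes layover in Tehran → 9:40 PM UTC.
Add 11 hours and 11 minutes leg 2 → 8:51 AM UTC (Oct 9).
Add 5 hours and 32 minutes layover in Miravel → 2:23 PM UTC.
Add 8 hours and 20 minutes leg 3 → 10:43 PM UTC.
Oakridge City is UTC+3:00, so local arrival = 10:43 PM + 3:00 = 1:43 AM on Oct 10.

1:43 AM on October 10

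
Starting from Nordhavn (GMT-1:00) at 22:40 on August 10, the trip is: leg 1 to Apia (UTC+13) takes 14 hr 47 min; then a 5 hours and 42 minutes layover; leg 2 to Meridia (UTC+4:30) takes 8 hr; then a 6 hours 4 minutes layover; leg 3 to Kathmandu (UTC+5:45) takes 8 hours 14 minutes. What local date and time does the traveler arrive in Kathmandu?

Convert departure to UTC: 22:40 + 1:00 = 23:40 UTC on Aug 10.
Add 14 hours and 47 minutes leg 1 → 14:27 UTC (Aug 11).
Add 5 hours 42 minutes layover in Apia → 20:09 UTC.
Add 8 hours leg 2 → 04:09 UTC (Aug 12).
Add 6 hours 4 minutes layover in Meridia → 10:13 UTC.
Add 8 hours and 14 minutes leg 3 → 18:27 UTC.
Kathmandu is UTC+5:45, so local arrival = 18:27 + 5:45 = 00:12 on Aug 13.

00:12 on Aug 13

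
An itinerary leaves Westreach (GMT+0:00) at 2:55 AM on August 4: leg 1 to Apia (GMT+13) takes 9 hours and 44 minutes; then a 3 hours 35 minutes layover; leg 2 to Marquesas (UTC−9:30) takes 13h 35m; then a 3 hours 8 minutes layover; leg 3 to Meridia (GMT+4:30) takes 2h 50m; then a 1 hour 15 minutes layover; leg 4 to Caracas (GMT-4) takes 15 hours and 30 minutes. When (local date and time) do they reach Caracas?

12:32 AM on Aug 6

Westreach is at UTC+0, so departure is already 2:55 AM UTC on Aug 4.
Add 9 hours and 44 minutes leg 1 → 12:39 PM UTC.
Add 3 hours and 35 minutes layover in Apia → 4:14 PM UTC.
Add 13 hours and 35 minutes leg 2 → 5:49 AM UTC (Aug 5).
Add 3 hours and 8 minutes layover in Marquesas → 8:57 AM UTC.
Add 2 hours and 50 minutes leg 3 → 11:47 AM UTC.
Add 1 hour 15 minutes layover in Meridia → 1:02 PM UTC.
Add 15 hours 30 minutes leg 4 → 4:32 AM UTC (Aug 6).
Caracas is UTC−4:00, so local arrival = 4:32 AM − 4:00 = 12:32 AM on Aug 6.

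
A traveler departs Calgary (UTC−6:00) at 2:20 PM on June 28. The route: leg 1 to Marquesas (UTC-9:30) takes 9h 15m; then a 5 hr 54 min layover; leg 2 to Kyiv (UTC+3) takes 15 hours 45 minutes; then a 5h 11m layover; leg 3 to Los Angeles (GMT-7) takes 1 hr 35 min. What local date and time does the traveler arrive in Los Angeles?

Convert departure to UTC: 2:20 PM + 6:00 = 8:20 PM UTC on Jun 28.
Add 9 hours 15 minutes leg 1 → 5:35 AM UTC (Jun 29).
Add 5 hours and 54 minutes layover in Marquesas → 11:29 AM UTC.
Add 15 hours 45 minutes leg 2 → 3:14 AM UTC (Jun 30).
Add 5 hours 11 minutes layover in Kyiv → 8:25 AM UTC.
Add 1 hour 35 minutes leg 3 → 10:00 AM UTC.
Los Angeles is UTC−7:00, so local arrival = 10:00 AM − 7:00 = 3:00 AM on Jun 30.

3:00 AM on June 30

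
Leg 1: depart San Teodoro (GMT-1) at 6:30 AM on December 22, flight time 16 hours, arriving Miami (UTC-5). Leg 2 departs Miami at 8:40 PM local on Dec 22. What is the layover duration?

2 hours 10 minutes

Convert departure to UTC: 6:30 AM + 1:00 = 7:30 AM UTC on Dec 22.
Add 16 hours flight time → 11:30 PM UTC.
Miami is UTC−5:00, so local arrival = 11:30 PM − 5:00 = 6:30 PM on Dec 22.
Layover = 8:40 PM − 6:30 PM = 2 hours 10 minutes.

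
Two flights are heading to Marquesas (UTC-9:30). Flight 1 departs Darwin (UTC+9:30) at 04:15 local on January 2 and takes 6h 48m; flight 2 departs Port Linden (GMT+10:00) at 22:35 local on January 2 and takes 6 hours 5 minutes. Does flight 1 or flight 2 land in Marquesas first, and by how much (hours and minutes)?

Flight 1 in UTC: 04:15 − 9:30 = 18:45 on Jan 1.
+6 hours 48 minutes → arrive 01:33 UTC on Jan 2.
Flight 2 in UTC: 22:35 − 10:00 = 12:35 on Jan 2.
+6 hours 5 minutes → arrive 18:40 UTC on Jan 2.
Flight 1 lands earlier by 17 hours 7 minutes.

the first, by 17 hours 7 minutes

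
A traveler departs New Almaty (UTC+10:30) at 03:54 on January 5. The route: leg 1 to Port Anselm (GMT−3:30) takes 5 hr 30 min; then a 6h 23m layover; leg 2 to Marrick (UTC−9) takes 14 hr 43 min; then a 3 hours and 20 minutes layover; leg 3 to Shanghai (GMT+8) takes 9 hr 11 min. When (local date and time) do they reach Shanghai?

16:31 on Jan 6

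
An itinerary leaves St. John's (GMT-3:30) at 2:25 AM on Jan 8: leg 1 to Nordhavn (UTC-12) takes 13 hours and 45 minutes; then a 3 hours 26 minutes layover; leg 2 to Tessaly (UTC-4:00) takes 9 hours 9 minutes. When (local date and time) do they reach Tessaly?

4:15 AM on January 9

Convert departure to UTC: 2:25 AM + 3:30 = 5:55 AM UTC on Jan 8.
Add 13 hours and 45 minutes leg 1 → 7:40 PM UTC.
Add 3 hours 26 minutes layover in Nordhavn → 11:06 PM UTC.
Add 9 hours 9 minutes leg 2 → 8:15 AM UTC (Jan 9).
Tessaly is UTC−4:00, so local arrival = 8:15 AM − 4:00 = 4:15 AM on Jan 9.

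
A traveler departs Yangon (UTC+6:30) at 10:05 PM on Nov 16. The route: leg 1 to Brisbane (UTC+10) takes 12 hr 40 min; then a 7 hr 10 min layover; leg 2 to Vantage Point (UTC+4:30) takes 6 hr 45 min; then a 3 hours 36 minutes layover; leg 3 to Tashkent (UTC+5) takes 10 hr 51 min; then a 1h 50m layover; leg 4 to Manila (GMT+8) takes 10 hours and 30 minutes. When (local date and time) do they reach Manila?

Convert departure to UTC: 10:05 PM − 6:30 = 3:35 PM UTC on Nov 16.
Add 12 hours 40 minutes leg 1 → 4:15 AM UTC (Nov 17).
Add 7 hours 10 minutes layover in Brisbane → 11:25 AM UTC.
Add 6 hours 45 minutes leg 2 → 6:10 PM UTC.
Add 3 hours and 36 minutes layover in Vantage Point → 9:46 PM UTC.
Add 10 hours and 51 minutes leg 3 → 8:37 AM UTC (Nov 18).
Add 1 hour 50 minutes layover in Tashkent → 10:27 AM UTC.
Add 10 hours 30 minutes leg 4 → 8:57 PM UTC.
Manila is UTC+8:00, so local arrival = 8:57 PM + 8:00 = 4:57 AM on Nov 19.

4:57 AM on Nov 19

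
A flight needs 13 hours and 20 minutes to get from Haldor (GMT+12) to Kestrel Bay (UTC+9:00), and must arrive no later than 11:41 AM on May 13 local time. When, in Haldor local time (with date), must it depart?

Target arrival in UTC: 11:41 AM − 9:00 = 2:41 AM on May 13.
Subtract 13 hours 20 minutes → departure 1:21 PM UTC on May 12.
Haldor is UTC+12:00: 1:21 PM + 12:00 = 1:21 AM on May 13.

1:21 AM on May 13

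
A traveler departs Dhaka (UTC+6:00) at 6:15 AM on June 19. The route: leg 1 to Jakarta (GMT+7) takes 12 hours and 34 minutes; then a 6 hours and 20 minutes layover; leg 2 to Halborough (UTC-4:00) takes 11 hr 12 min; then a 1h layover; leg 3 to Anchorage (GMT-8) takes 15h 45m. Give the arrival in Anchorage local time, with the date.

3:06 PM on June 20

Convert departure to UTC: 6:15 AM − 6:00 = 12:15 AM UTC on Jun 19.
Add 12 hours 34 minutes leg 1 → 12:49 PM UTC.
Add 6 hours and 20 minutes layover in Jakarta → 7:09 PM UTC.
Add 11 hours 12 minutes leg 2 → 6:21 AM UTC (Jun 20).
Add 1 hour layover in Halborough → 7:21 AM UTC.
Add 15 hours and 45 minutes leg 3 → 11:06 PM UTC.
Anchorage is UTC−8:00, so local arrival = 11:06 PM − 8:00 = 3:06 PM on Jun 20.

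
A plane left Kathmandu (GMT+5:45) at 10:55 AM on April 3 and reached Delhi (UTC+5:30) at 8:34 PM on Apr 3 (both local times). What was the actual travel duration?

Delhi is 0:15 behind Kathmandu.
Clock-face elapsed time (ignoring zones) is 9 hours 39 minutes.
Actual elapsed = 9 hours 39 minutes + 0:15 = 9 hours 54 minutes.

9 hours 54 minutes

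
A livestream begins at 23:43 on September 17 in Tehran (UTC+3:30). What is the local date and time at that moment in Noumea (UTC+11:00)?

07:13 on September 18

In UTC: 23:43 − 3:30 = 20:13 on Sep 17.
Noumea is UTC+11:00: 20:13 + 11:00 = 07:13 on Sep 18.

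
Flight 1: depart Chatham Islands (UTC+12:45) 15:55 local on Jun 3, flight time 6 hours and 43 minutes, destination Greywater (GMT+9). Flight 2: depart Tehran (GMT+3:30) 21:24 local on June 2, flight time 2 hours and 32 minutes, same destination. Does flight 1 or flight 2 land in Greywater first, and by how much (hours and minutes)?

the second, by 13 hours 27 minutes

Flight 1 in UTC: 15:55 − 12:45 = 03:10 on Jun 3.
+6 hours 43 minutes → arrive 09:53 UTC on Jun 3.
Flight 2 in UTC: 21:24 − 3:30 = 17:54 on Jun 2.
+2 hours and 32 minutes → arrive 20:26 UTC on Jun 2.
Flight 2 lands earlier by 13 hours 27 minutes.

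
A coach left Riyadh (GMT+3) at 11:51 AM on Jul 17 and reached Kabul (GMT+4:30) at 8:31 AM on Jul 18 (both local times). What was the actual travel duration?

Departure in UTC: 11:51 AM − 3:00 = 8:51 AM on Jul 17.
Arrival in UTC: 8:31 AM − 4:30 = 4:01 AM on Jul 18.
Elapsed = 4:01 AM − 8:51 AM (+1 day) = 19 hours 10 minutes.

19 hours 10 minutes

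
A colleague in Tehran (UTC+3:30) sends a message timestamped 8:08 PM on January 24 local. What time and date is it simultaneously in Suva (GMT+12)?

In UTC: 8:08 PM − 3:30 = 4:38 PM on Jan 24.
Suva is UTC+12:00: 4:38 PM + 12:00 = 4:38 AM on Jan 25.

4:38 AM on January 25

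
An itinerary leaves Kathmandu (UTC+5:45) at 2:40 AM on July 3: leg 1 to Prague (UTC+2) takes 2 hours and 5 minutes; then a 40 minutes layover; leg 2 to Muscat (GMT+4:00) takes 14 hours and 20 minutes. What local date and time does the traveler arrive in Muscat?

6:00 PM on Jul 3

Convert departure to UTC: 2:40 AM − 5:45 = 8:55 PM UTC on Jul 2.
Add 2 hours 5 minutes leg 1 → 11:00 PM UTC.
Add 40 minutes layover in Prague → 11:40 PM UTC.
Add 14 hours 20 minutes leg 2 → 2:00 PM UTC (Jul 3).
Muscat is UTC+4:00, so local arrival = 2:00 PM + 4:00 = 6:00 PM on Jul 3.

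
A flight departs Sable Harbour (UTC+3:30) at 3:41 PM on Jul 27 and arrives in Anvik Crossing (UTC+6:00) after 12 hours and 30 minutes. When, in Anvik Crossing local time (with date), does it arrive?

6:41 AM on Jul 28

Convert departure to UTC: 3:41 PM − 3:30 = 12:11 PM UTC on Jul 27.
Add 12 hours 30 minutes travel time → 12:41 AM UTC (Jul 28).
Anvik Crossing is UTC+6:00, so local arrival = 12:41 AM + 6:00 = 6:41 AM on Jul 28.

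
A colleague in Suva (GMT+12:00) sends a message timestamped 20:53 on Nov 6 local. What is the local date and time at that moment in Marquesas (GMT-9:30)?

23:23 on Nov 5

In UTC: 20:53 − 12:00 = 08:53 on Nov 6.
Marquesas is UTC−9:30: 08:53 − 9:30 = 23:23 on Nov 5.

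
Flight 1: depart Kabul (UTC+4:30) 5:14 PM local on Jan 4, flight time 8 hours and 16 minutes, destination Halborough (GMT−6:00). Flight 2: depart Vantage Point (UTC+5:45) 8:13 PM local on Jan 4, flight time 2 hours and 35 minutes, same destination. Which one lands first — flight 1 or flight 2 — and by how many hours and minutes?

the second, by 3 hours 57 minutes

Flight 1 in UTC: 5:14 PM − 4:30 = 12:44 PM on Jan 4.
+8 hours 16 minutes → arrive 9:00 PM UTC on Jan 4.
Flight 2 in UTC: 8:13 PM − 5:45 = 2:28 PM on Jan 4.
+2 hours and 35 minutes → arrive 5:03 PM UTC on Jan 4.
Flight 2 lands earlier by 3 hours 57 minutes.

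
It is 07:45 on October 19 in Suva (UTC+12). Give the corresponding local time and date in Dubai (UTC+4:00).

23:45 on Oct 18

Dubai is 8:00 behind Suva.
Shift by the zone difference: 07:45 − 8:00 = 23:45 on Oct 18 in Dubai.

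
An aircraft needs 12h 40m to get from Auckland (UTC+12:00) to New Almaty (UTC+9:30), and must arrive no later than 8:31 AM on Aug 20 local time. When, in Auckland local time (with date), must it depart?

10:21 PM on August 19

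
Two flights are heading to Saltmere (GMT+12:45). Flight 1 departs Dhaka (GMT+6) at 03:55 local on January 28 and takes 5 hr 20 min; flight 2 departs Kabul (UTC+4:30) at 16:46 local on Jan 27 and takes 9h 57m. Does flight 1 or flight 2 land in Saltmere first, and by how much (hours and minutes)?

Flight 1 in UTC: 03:55 − 6:00 = 21:55 on Jan 27.
+5 hours and 20 minutes → arrive 03:15 UTC on Jan 28.
Flight 2 in UTC: 16:46 − 4:30 = 12:16 on Jan 27.
+9 hours 57 minutes → arrive 22:13 UTC on Jan 27.
Flight 2 lands earlier by 5 hours 2 minutes.

the second, by 5 hours 2 minutes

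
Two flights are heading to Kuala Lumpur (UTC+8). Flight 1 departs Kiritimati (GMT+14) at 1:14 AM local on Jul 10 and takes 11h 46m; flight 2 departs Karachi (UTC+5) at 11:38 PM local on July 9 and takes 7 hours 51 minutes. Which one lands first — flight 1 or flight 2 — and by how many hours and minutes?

Flight 1 in UTC: 1:14 AM − 14:00 = 11:14 AM on Jul 9.
+11 hours and 46 minutes → arrive 11:00 PM UTC on Jul 9.
Flight 2 in UTC: 11:38 PM − 5:00 = 6:38 PM on Jul 9.
+7 hours and 51 minutes → arrive 2:29 AM UTC on Jul 10.
Flight 1 lands earlier by 3 hours 29 minutes.

the first, by 3 hours 29 minutes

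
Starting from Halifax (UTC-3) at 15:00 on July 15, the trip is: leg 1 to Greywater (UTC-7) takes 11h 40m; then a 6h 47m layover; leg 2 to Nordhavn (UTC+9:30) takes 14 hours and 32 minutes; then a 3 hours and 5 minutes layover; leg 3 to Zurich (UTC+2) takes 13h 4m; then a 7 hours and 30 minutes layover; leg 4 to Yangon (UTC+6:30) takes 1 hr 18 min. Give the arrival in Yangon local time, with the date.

10:26 on Jul 18

Convert departure to UTC: 15:00 + 3:00 = 18:00 UTC on Jul 15.
Add 11 hours 40 minutes leg 1 → 05:40 UTC (Jul 16).
Add 6 hours and 47 minutes layover in Greywater → 12:27 UTC.
Add 14 hours 32 minutes leg 2 → 02:59 UTC (Jul 17).
Add 3 hours and 5 minutes layover in Nordhavn → 06:04 UTC.
Add 13 hours and 4 minutes leg 3 → 19:08 UTC.
Add 7 hours 30 minutes layover in Zurich → 02:38 UTC (Jul 18).
Add 1 hour 18 minutes leg 4 → 03:56 UTC.
Yangon is UTC+6:30, so local arrival = 03:56 + 6:30 = 10:26 on Jul 18.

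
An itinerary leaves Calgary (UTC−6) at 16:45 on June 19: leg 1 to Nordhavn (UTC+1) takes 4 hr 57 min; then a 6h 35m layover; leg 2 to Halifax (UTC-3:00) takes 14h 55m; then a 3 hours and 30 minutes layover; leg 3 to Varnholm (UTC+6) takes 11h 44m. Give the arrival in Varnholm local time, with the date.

22:26 on June 21

Convert departure to UTC: 16:45 + 6:00 = 22:45 UTC on Jun 19.
Add 4 hours and 57 minutes leg 1 → 03:42 UTC (Jun 20).
Add 6 hours and 35 minutes layover in Nordhavn → 10:17 UTC.
Add 14 hours and 55 minutes leg 2 → 01:12 UTC (Jun 21).
Add 3 hours 30 minutes layover in Halifax → 04:42 UTC.
Add 11 hours and 44 minutes leg 3 → 16:26 UTC.
Varnholm is UTC+6:00, so local arrival = 16:26 + 6:00 = 22:26 on Jun 21.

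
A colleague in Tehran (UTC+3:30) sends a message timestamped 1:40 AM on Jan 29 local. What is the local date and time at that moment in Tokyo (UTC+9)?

Tokyo is 5:30 ahead of Tehran.
Shift by the zone difference: 1:40 AM + 5:30 = 7:10 AM on Jan 29 in Tokyo.

7:10 AM on Jan 29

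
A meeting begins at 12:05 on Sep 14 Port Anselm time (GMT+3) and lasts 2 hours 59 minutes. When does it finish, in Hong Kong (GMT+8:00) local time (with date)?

20:04 on September 14

Convert start to UTC: 12:05 − 3:00 = 09:05 UTC on Sep 14.
Add 2 hours and 59 minutes duration → 12:04 UTC.
Hong Kong is UTC+8:00, so local end time = 12:04 + 8:00 = 20:04 on Sep 14.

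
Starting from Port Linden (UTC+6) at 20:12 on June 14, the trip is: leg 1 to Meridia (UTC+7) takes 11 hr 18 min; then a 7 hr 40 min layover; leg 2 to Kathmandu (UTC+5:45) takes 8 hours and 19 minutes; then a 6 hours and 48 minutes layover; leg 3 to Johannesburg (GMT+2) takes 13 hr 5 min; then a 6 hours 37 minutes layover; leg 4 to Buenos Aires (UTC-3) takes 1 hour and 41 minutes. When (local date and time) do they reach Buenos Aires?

18:40 on Jun 16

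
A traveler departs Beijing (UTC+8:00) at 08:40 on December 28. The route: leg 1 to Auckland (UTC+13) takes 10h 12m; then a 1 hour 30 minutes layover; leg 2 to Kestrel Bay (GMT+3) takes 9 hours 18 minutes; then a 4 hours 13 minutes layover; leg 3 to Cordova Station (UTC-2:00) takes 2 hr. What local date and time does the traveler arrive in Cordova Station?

Convert departure to UTC: 08:40 − 8:00 = 00:40 UTC on Dec 28.
Add 10 hours 12 minutes leg 1 → 10:52 UTC.
Add 1 hour 30 minutes layover in Auckland → 12:22 UTC.
Add 9 hours and 18 minutes leg 2 → 21:40 UTC.
Add 4 hours 13 minutes layover in Kestrel Bay → 01:53 UTC (Dec 29).
Add 2 hours leg 3 → 03:53 UTC.
Cordova Station is UTC−2:00, so local arrival = 03:53 − 2:00 = 01:53 on Dec 29.

01:53 on Dec 29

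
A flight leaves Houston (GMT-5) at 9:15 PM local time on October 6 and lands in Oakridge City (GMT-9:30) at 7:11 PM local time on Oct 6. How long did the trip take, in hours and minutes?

2 hours 26 minutes

Departure in UTC: 9:15 PM + 5:00 = 2:15 AM on Oct 7.
Arrival in UTC: 7:11 PM + 9:30 = 4:41 AM on Oct 7.
Elapsed = 4:41 AM − 2:15 AM = 2 hours 26 minutes.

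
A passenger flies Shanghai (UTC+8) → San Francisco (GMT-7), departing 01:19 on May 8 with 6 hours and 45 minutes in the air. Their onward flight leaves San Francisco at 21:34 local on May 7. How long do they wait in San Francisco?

4 hours 30 minutes

Convert departure to UTC: 01:19 − 8:00 = 17:19 UTC on May 7.
Add 6 hours 45 minutes flight time → 00:04 UTC (May 8).
San Francisco is UTC−7:00, so local arrival = 00:04 − 7:00 = 17:04 on May 7.
Layover = 21:34 − 17:04 = 4 hours 30 minutes.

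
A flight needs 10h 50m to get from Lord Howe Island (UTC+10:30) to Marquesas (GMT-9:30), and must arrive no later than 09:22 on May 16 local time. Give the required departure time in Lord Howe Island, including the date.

Target arrival in UTC: 09:22 + 9:30 = 18:52 on May 16.
Subtract 10 hours and 50 minutes → departure 08:02 UTC on May 16.
Lord Howe Island is UTC+10:30: 08:02 + 10:30 = 18:32 on May 16.

18:32 on May 16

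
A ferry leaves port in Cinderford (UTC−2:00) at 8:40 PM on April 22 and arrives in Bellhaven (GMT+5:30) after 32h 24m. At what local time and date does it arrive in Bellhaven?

Convert departure to UTC: 8:40 PM + 2:00 = 10:40 PM UTC on Apr 22.
Add 32 hours 24 minutes travel time → 7:04 AM UTC (Apr 24).
Bellhaven is UTC+5:30, so local arrival = 7:04 AM + 5:30 = 12:34 PM on Apr 24.

12:34 PM on April 24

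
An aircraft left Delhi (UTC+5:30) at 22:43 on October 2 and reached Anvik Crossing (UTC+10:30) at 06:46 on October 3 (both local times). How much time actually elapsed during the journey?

Departure in UTC: 22:43 − 5:30 = 17:13 on Oct 2.
Arrival in UTC: 06:46 − 10:30 = 20:16 on Oct 2.
Elapsed = 20:16 − 17:13 = 3 hours 3 minutes.

3 hours 3 minutes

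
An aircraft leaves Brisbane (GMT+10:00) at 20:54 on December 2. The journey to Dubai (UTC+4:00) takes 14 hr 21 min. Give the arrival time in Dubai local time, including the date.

05:15 on December 3

Convert departure to UTC: 20:54 − 10:00 = 10:54 UTC on Dec 2.
Add 14 hours 21 minutes travel time → 01:15 UTC (Dec 3).
Dubai is UTC+4:00, so local arrival = 01:15 + 4:00 = 05:15 on Dec 3.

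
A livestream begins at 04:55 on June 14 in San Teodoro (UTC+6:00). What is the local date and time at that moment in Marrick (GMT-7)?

Marrick is 13:00 behind San Teodoro.
Shift by the zone difference: 04:55 − 13:00 = 15:55 on Jun 13 in Marrick.

15:55 on June 13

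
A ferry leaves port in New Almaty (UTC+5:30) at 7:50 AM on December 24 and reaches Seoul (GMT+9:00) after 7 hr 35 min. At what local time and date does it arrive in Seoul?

6:55 PM on December 24

Convert departure to UTC: 7:50 AM − 5:30 = 2:20 AM UTC on Dec 24.
Add 7 hours and 35 minutes travel time → 9:55 AM UTC.
Seoul is UTC+9:00, so local arrival = 9:55 AM + 9:00 = 6:55 PM on Dec 24.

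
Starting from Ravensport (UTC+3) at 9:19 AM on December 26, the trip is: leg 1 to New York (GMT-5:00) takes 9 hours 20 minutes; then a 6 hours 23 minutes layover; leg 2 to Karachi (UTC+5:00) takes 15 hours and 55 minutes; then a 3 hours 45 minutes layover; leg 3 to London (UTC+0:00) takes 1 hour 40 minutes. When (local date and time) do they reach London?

Convert departure to UTC: 9:19 AM − 3:00 = 6:19 AM UTC on Dec 26.
Add 9 hours 20 minutes leg 1 → 3:39 PM UTC.
Add 6 hours and 23 minutes layover in New York → 10:02 PM UTC.
Add 15 hours 55 minutes leg 2 → 1:57 PM UTC (Dec 27).
Add 3 hours and 45 minutes layover in Karachi → 5:42 PM UTC.
Add 1 hour 40 minutes leg 3 → 7:22 PM UTC.
London is UTC+0, so local arrival is the same: 7:22 PM on Dec 27.

7:22 PM on December 27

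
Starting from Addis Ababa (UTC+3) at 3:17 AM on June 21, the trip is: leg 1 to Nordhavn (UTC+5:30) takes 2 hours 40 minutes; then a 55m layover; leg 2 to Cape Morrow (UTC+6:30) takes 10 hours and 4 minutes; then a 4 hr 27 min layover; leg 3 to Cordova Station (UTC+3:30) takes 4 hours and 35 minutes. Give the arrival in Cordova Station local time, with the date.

2:28 AM on Jun 22

Convert departure to UTC: 3:17 AM − 3:00 = 12:17 AM UTC on Jun 21.
Add 2 hours 40 minutes leg 1 → 2:57 AM UTC.
Add 55 minutes layover in Nordhavn → 3:52 AM UTC.
Add 10 hours 4 minutes leg 2 → 1:56 PM UTC.
Add 4 hours 27 minutes layover in Cape Morrow → 6:23 PM UTC.
Add 4 hours 35 minutes leg 3 → 10:58 PM UTC.
Cordova Station is UTC+3:30, so local arrival = 10:58 PM + 3:30 = 2:28 AM on Jun 22.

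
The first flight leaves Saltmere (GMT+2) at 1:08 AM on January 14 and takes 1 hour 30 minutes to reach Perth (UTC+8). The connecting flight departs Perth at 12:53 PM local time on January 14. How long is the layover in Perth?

4 hours 15 minutes

Convert departure to UTC: 1:08 AM − 2:00 = 11:08 PM UTC on Jan 13.
Add 1 hour 30 minutes flight time → 12:38 AM UTC (Jan 14).
Perth is UTC+8:00, so local arrival = 12:38 AM + 8:00 = 8:38 AM on Jan 14.
Layover = 12:53 PM − 8:38 AM = 4 hours 15 minutes.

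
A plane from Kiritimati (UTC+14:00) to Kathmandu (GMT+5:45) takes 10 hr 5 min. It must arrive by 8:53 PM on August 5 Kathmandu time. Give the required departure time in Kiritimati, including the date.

7:03 PM on August 5

Target arrival in UTC: 8:53 PM − 5:45 = 3:08 PM on Aug 5.
Subtract 10 hours and 5 minutes → departure 5:03 AM UTC on Aug 5.
Kiritimati is UTC+14:00: 5:03 AM + 14:00 = 7:03 PM on Aug 5.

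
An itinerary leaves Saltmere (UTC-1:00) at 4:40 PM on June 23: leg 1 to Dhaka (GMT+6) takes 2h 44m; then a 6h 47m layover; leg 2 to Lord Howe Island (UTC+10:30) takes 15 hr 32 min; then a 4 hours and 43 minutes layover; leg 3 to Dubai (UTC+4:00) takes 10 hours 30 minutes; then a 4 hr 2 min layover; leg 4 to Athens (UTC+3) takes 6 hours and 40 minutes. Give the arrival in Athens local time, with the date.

Convert departure to UTC: 4:40 PM + 1:00 = 5:40 PM UTC on Jun 23.
Add 2 hours and 44 minutes leg 1 → 8:24 PM UTC.
Add 6 hours and 47 minutes layover in Dhaka → 3:11 AM UTC (Jun 24).
Add 15 hours and 32 minutes leg 2 → 6:43 PM UTC.
Add 4 hours 43 minutes layover in Lord Howe Island → 11:26 PM UTC.
Add 10 hours and 30 minutes leg 3 → 9:56 AM UTC (Jun 25).
Add 4 hours and 2 minutes layover in Dubai → 1:58 PM UTC.
Add 6 hours 40 minutes leg 4 → 8:38 PM UTC.
Athens is UTC+3:00, so local arrival = 8:38 PM + 3:00 = 11:38 PM on Jun 25.

11:38 PM on June 25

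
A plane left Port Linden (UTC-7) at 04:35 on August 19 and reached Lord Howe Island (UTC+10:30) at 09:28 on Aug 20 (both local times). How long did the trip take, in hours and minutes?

Departure in UTC: 04:35 + 7:00 = 11:35 on Aug 19.
Arrival in UTC: 09:28 − 10:30 = 22:58 on Aug 19.
Elapsed = 22:58 − 11:35 = 11 hours 23 minutes.

11 hours 23 minutes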